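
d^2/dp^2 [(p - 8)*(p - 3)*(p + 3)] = 6*p - 16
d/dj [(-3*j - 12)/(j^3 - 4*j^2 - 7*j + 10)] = 6*(j^3 + 4*j^2 - 16*j - 19)/(j^6 - 8*j^5 + 2*j^4 + 76*j^3 - 31*j^2 - 140*j + 100)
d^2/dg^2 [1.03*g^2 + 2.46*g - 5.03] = 2.06000000000000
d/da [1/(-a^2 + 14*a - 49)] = 2*(a - 7)/(a^2 - 14*a + 49)^2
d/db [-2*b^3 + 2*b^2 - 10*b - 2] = -6*b^2 + 4*b - 10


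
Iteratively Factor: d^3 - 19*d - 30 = (d - 5)*(d^2 + 5*d + 6) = (d - 5)*(d + 2)*(d + 3)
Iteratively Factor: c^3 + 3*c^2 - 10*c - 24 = (c + 4)*(c^2 - c - 6) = (c - 3)*(c + 4)*(c + 2)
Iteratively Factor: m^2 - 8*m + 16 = (m - 4)*(m - 4)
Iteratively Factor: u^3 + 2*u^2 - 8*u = (u)*(u^2 + 2*u - 8) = u*(u + 4)*(u - 2)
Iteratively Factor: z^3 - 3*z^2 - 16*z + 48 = (z + 4)*(z^2 - 7*z + 12) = (z - 3)*(z + 4)*(z - 4)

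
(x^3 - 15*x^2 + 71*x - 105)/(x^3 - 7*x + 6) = (x^3 - 15*x^2 + 71*x - 105)/(x^3 - 7*x + 6)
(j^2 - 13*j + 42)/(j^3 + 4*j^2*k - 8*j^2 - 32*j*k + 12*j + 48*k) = (j - 7)/(j^2 + 4*j*k - 2*j - 8*k)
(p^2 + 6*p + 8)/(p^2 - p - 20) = (p + 2)/(p - 5)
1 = 1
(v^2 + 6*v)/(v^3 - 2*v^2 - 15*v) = (v + 6)/(v^2 - 2*v - 15)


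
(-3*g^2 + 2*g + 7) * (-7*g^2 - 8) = 21*g^4 - 14*g^3 - 25*g^2 - 16*g - 56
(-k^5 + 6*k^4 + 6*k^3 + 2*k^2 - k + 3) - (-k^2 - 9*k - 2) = -k^5 + 6*k^4 + 6*k^3 + 3*k^2 + 8*k + 5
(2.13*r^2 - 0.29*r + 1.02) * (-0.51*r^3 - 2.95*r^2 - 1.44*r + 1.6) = -1.0863*r^5 - 6.1356*r^4 - 2.7319*r^3 + 0.8166*r^2 - 1.9328*r + 1.632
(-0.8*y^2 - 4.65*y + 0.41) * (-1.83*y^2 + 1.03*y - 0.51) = 1.464*y^4 + 7.6855*y^3 - 5.1318*y^2 + 2.7938*y - 0.2091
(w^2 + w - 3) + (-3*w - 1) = w^2 - 2*w - 4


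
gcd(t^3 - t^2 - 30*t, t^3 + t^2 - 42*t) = t^2 - 6*t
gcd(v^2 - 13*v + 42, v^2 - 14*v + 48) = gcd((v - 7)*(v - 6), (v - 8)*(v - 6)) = v - 6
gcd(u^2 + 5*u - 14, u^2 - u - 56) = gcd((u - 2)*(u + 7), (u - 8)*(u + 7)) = u + 7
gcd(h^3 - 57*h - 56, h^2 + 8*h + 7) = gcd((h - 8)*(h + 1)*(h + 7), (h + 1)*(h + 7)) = h^2 + 8*h + 7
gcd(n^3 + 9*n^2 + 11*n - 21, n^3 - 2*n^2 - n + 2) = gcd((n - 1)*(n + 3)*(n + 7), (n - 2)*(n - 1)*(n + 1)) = n - 1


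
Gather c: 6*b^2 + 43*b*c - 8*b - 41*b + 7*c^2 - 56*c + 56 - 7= 6*b^2 - 49*b + 7*c^2 + c*(43*b - 56) + 49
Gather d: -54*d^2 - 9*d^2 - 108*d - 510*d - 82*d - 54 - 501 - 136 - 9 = -63*d^2 - 700*d - 700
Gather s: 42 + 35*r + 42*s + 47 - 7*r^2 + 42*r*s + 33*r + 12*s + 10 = -7*r^2 + 68*r + s*(42*r + 54) + 99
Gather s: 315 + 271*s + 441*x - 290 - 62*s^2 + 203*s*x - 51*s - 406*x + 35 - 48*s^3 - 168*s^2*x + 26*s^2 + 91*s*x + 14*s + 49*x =-48*s^3 + s^2*(-168*x - 36) + s*(294*x + 234) + 84*x + 60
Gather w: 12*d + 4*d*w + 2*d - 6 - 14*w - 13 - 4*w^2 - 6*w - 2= 14*d - 4*w^2 + w*(4*d - 20) - 21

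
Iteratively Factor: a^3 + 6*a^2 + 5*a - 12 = (a + 4)*(a^2 + 2*a - 3) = (a - 1)*(a + 4)*(a + 3)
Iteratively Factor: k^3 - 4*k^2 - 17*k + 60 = (k - 3)*(k^2 - k - 20) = (k - 5)*(k - 3)*(k + 4)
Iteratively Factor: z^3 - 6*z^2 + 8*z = (z - 2)*(z^2 - 4*z) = z*(z - 2)*(z - 4)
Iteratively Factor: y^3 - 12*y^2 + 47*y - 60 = (y - 3)*(y^2 - 9*y + 20) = (y - 5)*(y - 3)*(y - 4)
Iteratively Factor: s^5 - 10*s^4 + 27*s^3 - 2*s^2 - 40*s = (s - 4)*(s^4 - 6*s^3 + 3*s^2 + 10*s) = (s - 5)*(s - 4)*(s^3 - s^2 - 2*s) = (s - 5)*(s - 4)*(s - 2)*(s^2 + s) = (s - 5)*(s - 4)*(s - 2)*(s + 1)*(s)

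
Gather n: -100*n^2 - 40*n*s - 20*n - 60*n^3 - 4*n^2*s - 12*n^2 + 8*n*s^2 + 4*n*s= -60*n^3 + n^2*(-4*s - 112) + n*(8*s^2 - 36*s - 20)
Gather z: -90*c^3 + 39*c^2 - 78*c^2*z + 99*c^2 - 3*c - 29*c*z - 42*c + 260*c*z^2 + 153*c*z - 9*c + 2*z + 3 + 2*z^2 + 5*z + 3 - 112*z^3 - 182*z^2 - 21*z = -90*c^3 + 138*c^2 - 54*c - 112*z^3 + z^2*(260*c - 180) + z*(-78*c^2 + 124*c - 14) + 6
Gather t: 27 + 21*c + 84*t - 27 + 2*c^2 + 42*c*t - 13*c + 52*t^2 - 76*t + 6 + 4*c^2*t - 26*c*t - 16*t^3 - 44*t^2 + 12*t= 2*c^2 + 8*c - 16*t^3 + 8*t^2 + t*(4*c^2 + 16*c + 20) + 6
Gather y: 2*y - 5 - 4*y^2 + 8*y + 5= -4*y^2 + 10*y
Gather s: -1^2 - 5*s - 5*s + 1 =-10*s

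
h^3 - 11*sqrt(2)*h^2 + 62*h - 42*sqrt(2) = (h - 7*sqrt(2))*(h - 3*sqrt(2))*(h - sqrt(2))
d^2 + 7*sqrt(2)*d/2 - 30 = (d - 5*sqrt(2)/2)*(d + 6*sqrt(2))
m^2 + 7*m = m*(m + 7)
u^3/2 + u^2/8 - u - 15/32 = (u/2 + 1/4)*(u - 3/2)*(u + 5/4)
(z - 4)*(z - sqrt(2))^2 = z^3 - 4*z^2 - 2*sqrt(2)*z^2 + 2*z + 8*sqrt(2)*z - 8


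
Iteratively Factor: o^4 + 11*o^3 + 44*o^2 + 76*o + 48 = (o + 3)*(o^3 + 8*o^2 + 20*o + 16) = (o + 2)*(o + 3)*(o^2 + 6*o + 8) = (o + 2)^2*(o + 3)*(o + 4)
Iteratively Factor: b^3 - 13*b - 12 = (b - 4)*(b^2 + 4*b + 3) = (b - 4)*(b + 3)*(b + 1)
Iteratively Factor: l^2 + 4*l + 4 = (l + 2)*(l + 2)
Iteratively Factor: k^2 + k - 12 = (k + 4)*(k - 3)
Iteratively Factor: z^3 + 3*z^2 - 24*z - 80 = (z + 4)*(z^2 - z - 20) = (z + 4)^2*(z - 5)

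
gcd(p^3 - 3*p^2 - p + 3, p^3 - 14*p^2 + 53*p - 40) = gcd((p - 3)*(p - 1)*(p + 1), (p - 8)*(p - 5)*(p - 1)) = p - 1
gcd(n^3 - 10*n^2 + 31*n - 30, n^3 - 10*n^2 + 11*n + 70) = n - 5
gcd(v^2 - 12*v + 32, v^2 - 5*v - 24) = v - 8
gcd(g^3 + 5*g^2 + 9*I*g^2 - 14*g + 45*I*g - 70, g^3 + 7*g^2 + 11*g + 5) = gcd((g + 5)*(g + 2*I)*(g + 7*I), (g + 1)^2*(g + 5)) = g + 5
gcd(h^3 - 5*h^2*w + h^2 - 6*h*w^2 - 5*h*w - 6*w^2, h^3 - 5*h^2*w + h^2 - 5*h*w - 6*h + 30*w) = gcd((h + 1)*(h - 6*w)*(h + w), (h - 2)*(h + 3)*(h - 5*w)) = 1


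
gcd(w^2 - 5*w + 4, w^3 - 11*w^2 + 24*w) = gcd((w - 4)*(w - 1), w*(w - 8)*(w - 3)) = 1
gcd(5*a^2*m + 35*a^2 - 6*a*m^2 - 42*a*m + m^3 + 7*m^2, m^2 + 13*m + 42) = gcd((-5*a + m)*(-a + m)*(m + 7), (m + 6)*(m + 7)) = m + 7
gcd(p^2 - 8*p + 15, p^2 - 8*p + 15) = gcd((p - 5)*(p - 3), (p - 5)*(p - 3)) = p^2 - 8*p + 15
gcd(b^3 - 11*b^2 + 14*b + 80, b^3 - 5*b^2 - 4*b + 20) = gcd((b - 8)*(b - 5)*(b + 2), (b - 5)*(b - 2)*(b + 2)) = b^2 - 3*b - 10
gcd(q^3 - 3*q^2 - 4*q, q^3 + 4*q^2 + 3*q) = q^2 + q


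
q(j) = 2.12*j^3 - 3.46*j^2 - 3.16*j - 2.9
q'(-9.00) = 574.28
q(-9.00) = -1800.20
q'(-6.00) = 267.32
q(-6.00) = -566.42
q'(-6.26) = 289.39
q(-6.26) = -638.77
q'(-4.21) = 138.70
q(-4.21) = -209.11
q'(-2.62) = 58.63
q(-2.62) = -56.50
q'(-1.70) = 26.98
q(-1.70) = -17.94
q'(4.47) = 92.99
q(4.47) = 103.19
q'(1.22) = -2.14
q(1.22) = -8.06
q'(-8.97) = 570.64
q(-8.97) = -1783.03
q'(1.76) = 4.36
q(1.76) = -7.62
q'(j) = 6.36*j^2 - 6.92*j - 3.16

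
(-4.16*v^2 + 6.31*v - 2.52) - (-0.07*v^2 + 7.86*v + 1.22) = -4.09*v^2 - 1.55*v - 3.74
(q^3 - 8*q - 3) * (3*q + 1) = 3*q^4 + q^3 - 24*q^2 - 17*q - 3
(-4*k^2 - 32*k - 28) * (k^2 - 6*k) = -4*k^4 - 8*k^3 + 164*k^2 + 168*k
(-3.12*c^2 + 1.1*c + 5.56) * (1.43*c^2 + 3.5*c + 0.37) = -4.4616*c^4 - 9.347*c^3 + 10.6464*c^2 + 19.867*c + 2.0572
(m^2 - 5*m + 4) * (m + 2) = m^3 - 3*m^2 - 6*m + 8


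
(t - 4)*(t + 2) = t^2 - 2*t - 8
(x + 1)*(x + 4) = x^2 + 5*x + 4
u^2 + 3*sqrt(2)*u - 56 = (u - 4*sqrt(2))*(u + 7*sqrt(2))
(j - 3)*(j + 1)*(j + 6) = j^3 + 4*j^2 - 15*j - 18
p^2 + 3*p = p*(p + 3)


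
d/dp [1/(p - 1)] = -1/(p - 1)^2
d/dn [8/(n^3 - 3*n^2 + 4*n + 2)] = 8*(-3*n^2 + 6*n - 4)/(n^3 - 3*n^2 + 4*n + 2)^2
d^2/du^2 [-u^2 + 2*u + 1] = -2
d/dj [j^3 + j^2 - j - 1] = 3*j^2 + 2*j - 1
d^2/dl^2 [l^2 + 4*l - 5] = 2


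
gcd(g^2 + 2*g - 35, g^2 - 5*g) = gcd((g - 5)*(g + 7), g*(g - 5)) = g - 5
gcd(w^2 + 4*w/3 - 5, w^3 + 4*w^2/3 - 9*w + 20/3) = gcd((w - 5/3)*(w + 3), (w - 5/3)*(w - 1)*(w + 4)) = w - 5/3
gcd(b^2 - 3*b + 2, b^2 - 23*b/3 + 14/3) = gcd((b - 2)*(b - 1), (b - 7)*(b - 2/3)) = 1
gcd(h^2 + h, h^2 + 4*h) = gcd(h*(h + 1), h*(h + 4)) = h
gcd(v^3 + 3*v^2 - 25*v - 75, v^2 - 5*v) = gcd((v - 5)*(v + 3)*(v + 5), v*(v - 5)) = v - 5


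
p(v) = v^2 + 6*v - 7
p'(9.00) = 24.00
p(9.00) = 128.00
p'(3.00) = 12.00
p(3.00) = 20.00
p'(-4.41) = -2.82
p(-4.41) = -14.01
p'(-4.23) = -2.46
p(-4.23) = -14.49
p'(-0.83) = 4.34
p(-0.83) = -11.29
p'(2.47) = 10.94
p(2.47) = 13.92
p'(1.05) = 8.10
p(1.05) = 0.40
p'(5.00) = 16.00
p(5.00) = 48.00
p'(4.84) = 15.68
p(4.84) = 45.47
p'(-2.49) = 1.02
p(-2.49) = -15.74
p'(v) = 2*v + 6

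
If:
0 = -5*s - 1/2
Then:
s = -1/10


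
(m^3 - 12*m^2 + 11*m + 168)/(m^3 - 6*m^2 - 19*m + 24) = (m - 7)/(m - 1)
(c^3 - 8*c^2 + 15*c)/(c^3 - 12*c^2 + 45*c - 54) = c*(c - 5)/(c^2 - 9*c + 18)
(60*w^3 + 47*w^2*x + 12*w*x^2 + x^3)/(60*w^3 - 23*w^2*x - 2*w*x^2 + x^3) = (12*w^2 + 7*w*x + x^2)/(12*w^2 - 7*w*x + x^2)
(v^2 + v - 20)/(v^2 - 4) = (v^2 + v - 20)/(v^2 - 4)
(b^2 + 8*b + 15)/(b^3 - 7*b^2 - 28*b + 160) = (b + 3)/(b^2 - 12*b + 32)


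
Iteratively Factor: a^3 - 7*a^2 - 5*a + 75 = (a + 3)*(a^2 - 10*a + 25) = (a - 5)*(a + 3)*(a - 5)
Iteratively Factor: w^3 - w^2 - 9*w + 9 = (w + 3)*(w^2 - 4*w + 3) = (w - 3)*(w + 3)*(w - 1)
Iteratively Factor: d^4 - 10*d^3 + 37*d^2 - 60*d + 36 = (d - 3)*(d^3 - 7*d^2 + 16*d - 12) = (d - 3)*(d - 2)*(d^2 - 5*d + 6) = (d - 3)^2*(d - 2)*(d - 2)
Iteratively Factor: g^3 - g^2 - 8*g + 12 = (g - 2)*(g^2 + g - 6) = (g - 2)^2*(g + 3)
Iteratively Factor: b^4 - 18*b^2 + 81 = (b + 3)*(b^3 - 3*b^2 - 9*b + 27) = (b - 3)*(b + 3)*(b^2 - 9) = (b - 3)^2*(b + 3)*(b + 3)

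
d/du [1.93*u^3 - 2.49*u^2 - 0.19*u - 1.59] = 5.79*u^2 - 4.98*u - 0.19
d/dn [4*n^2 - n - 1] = 8*n - 1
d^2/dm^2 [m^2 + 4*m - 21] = 2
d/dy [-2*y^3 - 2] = -6*y^2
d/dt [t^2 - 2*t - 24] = 2*t - 2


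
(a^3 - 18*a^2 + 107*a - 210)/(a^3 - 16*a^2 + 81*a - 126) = (a - 5)/(a - 3)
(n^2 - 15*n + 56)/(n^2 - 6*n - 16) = (n - 7)/(n + 2)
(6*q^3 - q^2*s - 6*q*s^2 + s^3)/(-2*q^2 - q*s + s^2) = (-6*q^2 + 7*q*s - s^2)/(2*q - s)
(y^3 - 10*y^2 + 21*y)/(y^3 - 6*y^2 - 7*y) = (y - 3)/(y + 1)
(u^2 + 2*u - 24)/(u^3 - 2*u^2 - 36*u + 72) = (u - 4)/(u^2 - 8*u + 12)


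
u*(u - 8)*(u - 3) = u^3 - 11*u^2 + 24*u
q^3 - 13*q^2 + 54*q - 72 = (q - 6)*(q - 4)*(q - 3)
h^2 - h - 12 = (h - 4)*(h + 3)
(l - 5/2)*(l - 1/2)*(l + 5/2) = l^3 - l^2/2 - 25*l/4 + 25/8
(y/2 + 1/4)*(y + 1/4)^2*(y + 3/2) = y^4/2 + 5*y^3/4 + 29*y^2/32 + y/4 + 3/128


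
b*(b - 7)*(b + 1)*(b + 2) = b^4 - 4*b^3 - 19*b^2 - 14*b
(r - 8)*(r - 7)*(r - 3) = r^3 - 18*r^2 + 101*r - 168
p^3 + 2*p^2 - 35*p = p*(p - 5)*(p + 7)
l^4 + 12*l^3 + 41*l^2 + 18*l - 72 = (l - 1)*(l + 3)*(l + 4)*(l + 6)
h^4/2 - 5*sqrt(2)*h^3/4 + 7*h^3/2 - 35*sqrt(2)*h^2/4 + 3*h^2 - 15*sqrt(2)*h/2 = h*(h/2 + 1/2)*(h + 6)*(h - 5*sqrt(2)/2)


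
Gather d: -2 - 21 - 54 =-77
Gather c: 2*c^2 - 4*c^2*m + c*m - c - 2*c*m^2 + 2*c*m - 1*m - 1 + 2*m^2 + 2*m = c^2*(2 - 4*m) + c*(-2*m^2 + 3*m - 1) + 2*m^2 + m - 1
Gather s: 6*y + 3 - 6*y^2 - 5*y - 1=-6*y^2 + y + 2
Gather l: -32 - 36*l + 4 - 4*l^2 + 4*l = -4*l^2 - 32*l - 28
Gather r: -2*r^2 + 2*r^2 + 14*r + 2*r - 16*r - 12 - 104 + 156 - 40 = 0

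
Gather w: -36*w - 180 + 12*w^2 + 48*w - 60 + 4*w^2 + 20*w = 16*w^2 + 32*w - 240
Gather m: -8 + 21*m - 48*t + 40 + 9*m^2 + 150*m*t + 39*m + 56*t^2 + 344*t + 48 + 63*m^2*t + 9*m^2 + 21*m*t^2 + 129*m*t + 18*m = m^2*(63*t + 18) + m*(21*t^2 + 279*t + 78) + 56*t^2 + 296*t + 80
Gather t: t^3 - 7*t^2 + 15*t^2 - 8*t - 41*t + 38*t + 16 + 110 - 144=t^3 + 8*t^2 - 11*t - 18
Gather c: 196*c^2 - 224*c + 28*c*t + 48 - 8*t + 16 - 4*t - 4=196*c^2 + c*(28*t - 224) - 12*t + 60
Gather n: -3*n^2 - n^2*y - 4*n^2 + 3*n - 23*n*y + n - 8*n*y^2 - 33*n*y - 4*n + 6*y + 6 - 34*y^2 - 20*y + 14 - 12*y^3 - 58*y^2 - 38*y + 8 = n^2*(-y - 7) + n*(-8*y^2 - 56*y) - 12*y^3 - 92*y^2 - 52*y + 28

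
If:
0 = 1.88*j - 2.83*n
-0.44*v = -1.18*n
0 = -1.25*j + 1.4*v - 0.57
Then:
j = 0.46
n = 0.30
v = 0.82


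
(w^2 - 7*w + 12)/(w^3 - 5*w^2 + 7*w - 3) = (w - 4)/(w^2 - 2*w + 1)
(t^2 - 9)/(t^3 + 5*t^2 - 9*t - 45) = 1/(t + 5)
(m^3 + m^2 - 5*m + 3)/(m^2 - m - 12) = (m^2 - 2*m + 1)/(m - 4)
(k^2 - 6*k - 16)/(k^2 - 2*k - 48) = (k + 2)/(k + 6)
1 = 1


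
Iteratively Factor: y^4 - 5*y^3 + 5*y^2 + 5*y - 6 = (y + 1)*(y^3 - 6*y^2 + 11*y - 6) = (y - 3)*(y + 1)*(y^2 - 3*y + 2) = (y - 3)*(y - 1)*(y + 1)*(y - 2)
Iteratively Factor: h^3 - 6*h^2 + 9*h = (h)*(h^2 - 6*h + 9) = h*(h - 3)*(h - 3)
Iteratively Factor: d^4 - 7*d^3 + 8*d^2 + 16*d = (d)*(d^3 - 7*d^2 + 8*d + 16) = d*(d - 4)*(d^2 - 3*d - 4) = d*(d - 4)^2*(d + 1)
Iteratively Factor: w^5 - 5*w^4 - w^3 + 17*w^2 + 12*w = (w - 3)*(w^4 - 2*w^3 - 7*w^2 - 4*w) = (w - 4)*(w - 3)*(w^3 + 2*w^2 + w) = (w - 4)*(w - 3)*(w + 1)*(w^2 + w) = (w - 4)*(w - 3)*(w + 1)^2*(w)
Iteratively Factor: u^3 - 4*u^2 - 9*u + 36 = (u - 4)*(u^2 - 9) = (u - 4)*(u + 3)*(u - 3)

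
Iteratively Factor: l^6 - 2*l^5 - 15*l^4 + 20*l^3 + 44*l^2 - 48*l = (l - 2)*(l^5 - 15*l^3 - 10*l^2 + 24*l) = (l - 2)*(l + 2)*(l^4 - 2*l^3 - 11*l^2 + 12*l) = (l - 2)*(l - 1)*(l + 2)*(l^3 - l^2 - 12*l) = (l - 2)*(l - 1)*(l + 2)*(l + 3)*(l^2 - 4*l) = (l - 4)*(l - 2)*(l - 1)*(l + 2)*(l + 3)*(l)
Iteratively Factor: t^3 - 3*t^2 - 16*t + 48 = (t - 4)*(t^2 + t - 12) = (t - 4)*(t + 4)*(t - 3)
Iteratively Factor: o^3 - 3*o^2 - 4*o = (o - 4)*(o^2 + o) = o*(o - 4)*(o + 1)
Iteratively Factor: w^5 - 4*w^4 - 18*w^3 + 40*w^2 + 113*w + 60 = (w + 1)*(w^4 - 5*w^3 - 13*w^2 + 53*w + 60) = (w + 1)*(w + 3)*(w^3 - 8*w^2 + 11*w + 20) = (w - 5)*(w + 1)*(w + 3)*(w^2 - 3*w - 4) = (w - 5)*(w - 4)*(w + 1)*(w + 3)*(w + 1)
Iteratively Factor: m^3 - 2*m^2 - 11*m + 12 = (m - 4)*(m^2 + 2*m - 3) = (m - 4)*(m + 3)*(m - 1)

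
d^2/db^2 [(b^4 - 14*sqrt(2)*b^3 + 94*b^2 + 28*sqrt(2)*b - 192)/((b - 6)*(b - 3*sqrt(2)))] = 2*(b^6 - 18*b^5 - 9*sqrt(2)*b^5 + 162*b^4 + 162*sqrt(2)*b^4 - 1310*sqrt(2)*b^3 - 804*b^3 - 540*sqrt(2)*b^2 + 12384*b^2 - 25488*sqrt(2)*b + 432*b - 432*sqrt(2) + 56592)/(b^6 - 18*b^5 - 9*sqrt(2)*b^5 + 162*b^4 + 162*sqrt(2)*b^4 - 1026*sqrt(2)*b^3 - 1188*b^3 + 2916*sqrt(2)*b^2 + 5832*b^2 - 11664*b - 5832*sqrt(2)*b + 11664*sqrt(2))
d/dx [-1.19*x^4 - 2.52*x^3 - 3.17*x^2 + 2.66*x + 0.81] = -4.76*x^3 - 7.56*x^2 - 6.34*x + 2.66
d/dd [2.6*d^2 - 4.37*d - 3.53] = 5.2*d - 4.37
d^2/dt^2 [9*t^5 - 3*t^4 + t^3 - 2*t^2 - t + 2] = 180*t^3 - 36*t^2 + 6*t - 4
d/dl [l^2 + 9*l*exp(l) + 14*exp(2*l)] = 9*l*exp(l) + 2*l + 28*exp(2*l) + 9*exp(l)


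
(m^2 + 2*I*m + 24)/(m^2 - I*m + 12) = (m + 6*I)/(m + 3*I)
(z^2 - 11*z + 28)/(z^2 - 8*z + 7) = (z - 4)/(z - 1)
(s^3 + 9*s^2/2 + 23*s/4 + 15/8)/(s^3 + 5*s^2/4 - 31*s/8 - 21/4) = (4*s^2 + 12*s + 5)/(4*s^2 - s - 14)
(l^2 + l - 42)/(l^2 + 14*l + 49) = (l - 6)/(l + 7)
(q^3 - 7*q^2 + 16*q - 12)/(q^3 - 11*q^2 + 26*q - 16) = (q^2 - 5*q + 6)/(q^2 - 9*q + 8)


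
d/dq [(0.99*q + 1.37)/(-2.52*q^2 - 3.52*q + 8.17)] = (2.4948*q^2 + 6.9048*q + 12.9107)/(6.3504*q^4 + 17.7408*q^3 - 28.7864*q^2 - 57.5168*q + 66.7489)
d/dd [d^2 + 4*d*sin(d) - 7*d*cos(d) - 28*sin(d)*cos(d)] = 7*d*sin(d) + 4*d*cos(d) + 2*d + 4*sin(d) - 7*cos(d) - 28*cos(2*d)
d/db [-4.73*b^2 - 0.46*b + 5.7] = -9.46*b - 0.46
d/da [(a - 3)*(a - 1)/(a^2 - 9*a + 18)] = -5/(a^2 - 12*a + 36)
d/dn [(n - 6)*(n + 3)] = 2*n - 3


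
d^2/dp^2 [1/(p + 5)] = 2/(p + 5)^3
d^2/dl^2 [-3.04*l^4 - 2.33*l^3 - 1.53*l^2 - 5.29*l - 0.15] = -36.48*l^2 - 13.98*l - 3.06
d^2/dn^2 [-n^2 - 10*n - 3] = -2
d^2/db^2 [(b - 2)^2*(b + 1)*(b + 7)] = 12*b^2 + 24*b - 42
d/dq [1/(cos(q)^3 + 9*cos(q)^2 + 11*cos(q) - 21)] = (3*cos(q)^2 + 18*cos(q) + 11)*sin(q)/(cos(q)^3 + 9*cos(q)^2 + 11*cos(q) - 21)^2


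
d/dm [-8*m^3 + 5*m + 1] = 5 - 24*m^2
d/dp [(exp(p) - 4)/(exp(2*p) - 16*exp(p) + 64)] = -exp(2*p)/(exp(3*p) - 24*exp(2*p) + 192*exp(p) - 512)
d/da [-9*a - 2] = -9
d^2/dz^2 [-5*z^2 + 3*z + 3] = -10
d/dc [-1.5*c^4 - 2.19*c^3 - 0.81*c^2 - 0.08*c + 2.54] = -6.0*c^3 - 6.57*c^2 - 1.62*c - 0.08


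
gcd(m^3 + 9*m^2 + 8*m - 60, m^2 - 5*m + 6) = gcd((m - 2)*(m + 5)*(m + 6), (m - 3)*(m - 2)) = m - 2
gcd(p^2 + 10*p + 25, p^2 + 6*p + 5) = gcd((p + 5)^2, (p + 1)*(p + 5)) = p + 5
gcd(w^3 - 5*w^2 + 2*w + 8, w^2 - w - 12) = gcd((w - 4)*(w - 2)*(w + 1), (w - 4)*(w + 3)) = w - 4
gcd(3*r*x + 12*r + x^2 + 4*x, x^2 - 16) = x + 4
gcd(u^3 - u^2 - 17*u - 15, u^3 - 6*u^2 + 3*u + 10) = u^2 - 4*u - 5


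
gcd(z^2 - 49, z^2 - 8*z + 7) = z - 7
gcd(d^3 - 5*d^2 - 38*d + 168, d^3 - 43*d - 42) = d^2 - d - 42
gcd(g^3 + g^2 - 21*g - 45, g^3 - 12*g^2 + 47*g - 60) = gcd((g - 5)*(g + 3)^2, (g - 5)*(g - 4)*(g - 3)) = g - 5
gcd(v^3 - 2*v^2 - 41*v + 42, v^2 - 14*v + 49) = v - 7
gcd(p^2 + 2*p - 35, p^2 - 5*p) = p - 5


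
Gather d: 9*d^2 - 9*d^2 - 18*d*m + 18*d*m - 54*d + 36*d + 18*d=0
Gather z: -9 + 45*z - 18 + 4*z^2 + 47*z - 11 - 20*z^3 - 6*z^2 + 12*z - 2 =-20*z^3 - 2*z^2 + 104*z - 40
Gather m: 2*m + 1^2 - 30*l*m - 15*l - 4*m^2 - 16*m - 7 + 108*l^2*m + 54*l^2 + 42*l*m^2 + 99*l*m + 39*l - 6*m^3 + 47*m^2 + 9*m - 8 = 54*l^2 + 24*l - 6*m^3 + m^2*(42*l + 43) + m*(108*l^2 + 69*l - 5) - 14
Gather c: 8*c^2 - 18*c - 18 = 8*c^2 - 18*c - 18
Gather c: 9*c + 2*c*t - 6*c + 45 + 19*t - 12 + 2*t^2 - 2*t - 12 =c*(2*t + 3) + 2*t^2 + 17*t + 21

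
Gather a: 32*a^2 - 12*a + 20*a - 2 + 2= 32*a^2 + 8*a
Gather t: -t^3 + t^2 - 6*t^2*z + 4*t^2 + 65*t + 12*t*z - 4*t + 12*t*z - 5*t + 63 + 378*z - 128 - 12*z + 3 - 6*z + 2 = -t^3 + t^2*(5 - 6*z) + t*(24*z + 56) + 360*z - 60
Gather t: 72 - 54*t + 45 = 117 - 54*t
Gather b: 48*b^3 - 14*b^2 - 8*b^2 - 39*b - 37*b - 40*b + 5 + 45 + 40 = 48*b^3 - 22*b^2 - 116*b + 90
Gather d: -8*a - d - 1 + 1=-8*a - d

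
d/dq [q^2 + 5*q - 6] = 2*q + 5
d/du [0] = 0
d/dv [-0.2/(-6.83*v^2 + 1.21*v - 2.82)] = (0.242 - 2.732*v)/(6.83*v^2 - 1.21*v + 2.82)^2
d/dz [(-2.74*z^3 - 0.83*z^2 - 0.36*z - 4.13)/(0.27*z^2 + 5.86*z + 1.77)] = (-0.7398*z^4 - 32.1128*z^3 - 19.316*z^2 - 0.707999999999999*z + 23.5646)/(0.0729*z^4 + 3.1644*z^3 + 35.2954*z^2 + 20.7444*z + 3.1329)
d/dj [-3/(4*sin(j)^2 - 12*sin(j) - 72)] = 3*(2*sin(j) - 3)*cos(j)/(4*(sin(j) - 6)^2*(sin(j) + 3)^2)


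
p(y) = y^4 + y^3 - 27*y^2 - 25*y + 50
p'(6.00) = 623.00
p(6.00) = 440.00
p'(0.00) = -25.00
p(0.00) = 50.00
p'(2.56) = -76.47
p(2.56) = -131.22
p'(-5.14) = -211.37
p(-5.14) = 27.37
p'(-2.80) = 61.91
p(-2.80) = -52.17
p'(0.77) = -62.98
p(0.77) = 15.55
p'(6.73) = 966.74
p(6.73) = 1015.11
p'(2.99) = -52.72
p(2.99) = -159.48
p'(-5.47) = -294.53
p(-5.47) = 110.48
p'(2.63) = -73.50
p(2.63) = -136.47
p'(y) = 4*y^3 + 3*y^2 - 54*y - 25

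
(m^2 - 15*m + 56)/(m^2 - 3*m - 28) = (m - 8)/(m + 4)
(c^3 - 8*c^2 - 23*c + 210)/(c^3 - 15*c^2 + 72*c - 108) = (c^2 - 2*c - 35)/(c^2 - 9*c + 18)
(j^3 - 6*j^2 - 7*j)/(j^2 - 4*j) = (j^2 - 6*j - 7)/(j - 4)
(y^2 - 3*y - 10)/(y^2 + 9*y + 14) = (y - 5)/(y + 7)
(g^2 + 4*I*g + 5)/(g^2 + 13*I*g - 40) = (g - I)/(g + 8*I)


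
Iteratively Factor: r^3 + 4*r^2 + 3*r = (r)*(r^2 + 4*r + 3) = r*(r + 1)*(r + 3)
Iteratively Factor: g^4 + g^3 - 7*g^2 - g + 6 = (g + 1)*(g^3 - 7*g + 6) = (g - 1)*(g + 1)*(g^2 + g - 6) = (g - 2)*(g - 1)*(g + 1)*(g + 3)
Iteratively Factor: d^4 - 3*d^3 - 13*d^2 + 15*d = (d + 3)*(d^3 - 6*d^2 + 5*d) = (d - 5)*(d + 3)*(d^2 - d) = (d - 5)*(d - 1)*(d + 3)*(d)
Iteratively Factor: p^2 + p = (p + 1)*(p)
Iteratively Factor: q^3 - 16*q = (q + 4)*(q^2 - 4*q) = q*(q + 4)*(q - 4)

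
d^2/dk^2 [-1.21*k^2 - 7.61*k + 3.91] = -2.42000000000000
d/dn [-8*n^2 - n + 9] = -16*n - 1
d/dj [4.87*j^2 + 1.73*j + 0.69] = 9.74*j + 1.73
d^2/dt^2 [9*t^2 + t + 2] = 18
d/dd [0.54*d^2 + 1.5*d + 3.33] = 1.08*d + 1.5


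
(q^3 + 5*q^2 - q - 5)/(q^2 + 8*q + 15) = (q^2 - 1)/(q + 3)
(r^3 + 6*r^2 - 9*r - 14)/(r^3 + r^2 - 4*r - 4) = (r + 7)/(r + 2)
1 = 1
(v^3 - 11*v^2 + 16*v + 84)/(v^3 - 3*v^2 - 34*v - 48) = (v^2 - 13*v + 42)/(v^2 - 5*v - 24)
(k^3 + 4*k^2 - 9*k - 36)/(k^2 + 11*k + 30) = (k^3 + 4*k^2 - 9*k - 36)/(k^2 + 11*k + 30)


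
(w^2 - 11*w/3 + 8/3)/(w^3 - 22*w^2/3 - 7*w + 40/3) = (3*w - 8)/(3*w^2 - 19*w - 40)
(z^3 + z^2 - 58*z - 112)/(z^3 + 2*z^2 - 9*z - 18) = (z^2 - z - 56)/(z^2 - 9)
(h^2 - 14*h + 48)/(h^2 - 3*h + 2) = (h^2 - 14*h + 48)/(h^2 - 3*h + 2)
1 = 1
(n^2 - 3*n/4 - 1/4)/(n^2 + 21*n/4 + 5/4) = (n - 1)/(n + 5)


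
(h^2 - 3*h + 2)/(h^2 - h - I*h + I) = (h - 2)/(h - I)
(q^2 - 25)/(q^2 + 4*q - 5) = (q - 5)/(q - 1)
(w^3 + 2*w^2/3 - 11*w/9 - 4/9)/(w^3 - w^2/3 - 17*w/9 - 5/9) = (3*w^2 + w - 4)/(3*w^2 - 2*w - 5)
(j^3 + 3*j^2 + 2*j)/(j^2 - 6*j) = (j^2 + 3*j + 2)/(j - 6)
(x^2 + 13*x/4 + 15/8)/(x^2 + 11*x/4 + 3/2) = (x + 5/2)/(x + 2)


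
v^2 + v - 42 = (v - 6)*(v + 7)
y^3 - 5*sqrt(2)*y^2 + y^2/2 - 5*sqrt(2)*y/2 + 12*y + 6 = (y + 1/2)*(y - 3*sqrt(2))*(y - 2*sqrt(2))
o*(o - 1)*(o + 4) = o^3 + 3*o^2 - 4*o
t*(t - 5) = t^2 - 5*t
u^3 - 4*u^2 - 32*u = u*(u - 8)*(u + 4)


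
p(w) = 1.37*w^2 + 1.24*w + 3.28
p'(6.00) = 17.68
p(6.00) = 60.04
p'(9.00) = 25.90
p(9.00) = 125.41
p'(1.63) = 5.71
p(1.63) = 8.94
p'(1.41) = 5.10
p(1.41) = 7.75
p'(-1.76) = -3.58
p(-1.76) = 5.34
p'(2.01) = 6.75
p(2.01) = 11.31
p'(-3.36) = -7.97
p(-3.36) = 14.58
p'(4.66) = 14.01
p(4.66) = 38.81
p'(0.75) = 3.30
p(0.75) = 4.98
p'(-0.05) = 1.10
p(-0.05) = 3.22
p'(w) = 2.74*w + 1.24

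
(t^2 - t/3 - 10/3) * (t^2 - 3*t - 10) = t^4 - 10*t^3/3 - 37*t^2/3 + 40*t/3 + 100/3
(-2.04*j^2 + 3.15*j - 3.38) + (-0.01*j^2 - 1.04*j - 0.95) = -2.05*j^2 + 2.11*j - 4.33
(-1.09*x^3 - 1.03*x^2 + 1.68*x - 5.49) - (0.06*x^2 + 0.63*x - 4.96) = -1.09*x^3 - 1.09*x^2 + 1.05*x - 0.53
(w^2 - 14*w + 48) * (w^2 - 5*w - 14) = w^4 - 19*w^3 + 104*w^2 - 44*w - 672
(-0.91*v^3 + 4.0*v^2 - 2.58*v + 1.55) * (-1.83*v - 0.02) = 1.6653*v^4 - 7.3018*v^3 + 4.6414*v^2 - 2.7849*v - 0.031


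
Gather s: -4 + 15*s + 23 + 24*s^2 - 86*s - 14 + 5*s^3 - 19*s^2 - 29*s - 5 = 5*s^3 + 5*s^2 - 100*s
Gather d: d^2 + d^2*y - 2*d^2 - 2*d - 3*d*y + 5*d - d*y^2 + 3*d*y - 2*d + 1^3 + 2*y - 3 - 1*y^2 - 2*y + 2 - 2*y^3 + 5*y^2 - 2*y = d^2*(y - 1) + d*(1 - y^2) - 2*y^3 + 4*y^2 - 2*y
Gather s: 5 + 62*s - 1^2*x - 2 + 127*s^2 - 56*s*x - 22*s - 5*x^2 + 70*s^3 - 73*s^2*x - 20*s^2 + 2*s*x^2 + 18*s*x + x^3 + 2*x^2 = 70*s^3 + s^2*(107 - 73*x) + s*(2*x^2 - 38*x + 40) + x^3 - 3*x^2 - x + 3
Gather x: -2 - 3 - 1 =-6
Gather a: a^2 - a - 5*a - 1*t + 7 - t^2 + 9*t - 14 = a^2 - 6*a - t^2 + 8*t - 7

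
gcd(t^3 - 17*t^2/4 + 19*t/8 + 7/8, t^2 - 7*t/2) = t - 7/2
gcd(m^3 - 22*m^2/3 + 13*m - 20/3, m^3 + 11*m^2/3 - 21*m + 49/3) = m - 1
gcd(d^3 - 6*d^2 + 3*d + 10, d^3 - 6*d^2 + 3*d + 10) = d^3 - 6*d^2 + 3*d + 10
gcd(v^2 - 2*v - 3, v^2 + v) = v + 1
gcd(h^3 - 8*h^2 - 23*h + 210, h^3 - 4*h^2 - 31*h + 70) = h^2 - 2*h - 35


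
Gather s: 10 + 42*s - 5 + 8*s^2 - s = 8*s^2 + 41*s + 5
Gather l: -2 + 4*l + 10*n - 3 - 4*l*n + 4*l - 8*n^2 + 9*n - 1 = l*(8 - 4*n) - 8*n^2 + 19*n - 6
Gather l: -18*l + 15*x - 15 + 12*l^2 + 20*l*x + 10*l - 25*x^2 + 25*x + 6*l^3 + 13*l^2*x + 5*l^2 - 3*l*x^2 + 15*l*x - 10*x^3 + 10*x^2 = 6*l^3 + l^2*(13*x + 17) + l*(-3*x^2 + 35*x - 8) - 10*x^3 - 15*x^2 + 40*x - 15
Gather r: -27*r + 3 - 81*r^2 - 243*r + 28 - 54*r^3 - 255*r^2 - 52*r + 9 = -54*r^3 - 336*r^2 - 322*r + 40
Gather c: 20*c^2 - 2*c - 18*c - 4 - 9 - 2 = 20*c^2 - 20*c - 15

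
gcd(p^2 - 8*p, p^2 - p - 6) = 1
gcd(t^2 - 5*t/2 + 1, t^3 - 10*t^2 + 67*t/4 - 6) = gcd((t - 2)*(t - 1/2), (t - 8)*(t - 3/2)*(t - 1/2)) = t - 1/2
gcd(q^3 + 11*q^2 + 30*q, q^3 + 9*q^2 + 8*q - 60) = q^2 + 11*q + 30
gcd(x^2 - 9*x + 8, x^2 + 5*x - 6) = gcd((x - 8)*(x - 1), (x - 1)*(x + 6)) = x - 1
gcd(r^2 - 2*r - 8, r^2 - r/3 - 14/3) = r + 2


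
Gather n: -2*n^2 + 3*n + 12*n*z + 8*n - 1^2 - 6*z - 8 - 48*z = -2*n^2 + n*(12*z + 11) - 54*z - 9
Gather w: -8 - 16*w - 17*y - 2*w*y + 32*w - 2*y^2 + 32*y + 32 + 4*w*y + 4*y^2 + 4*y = w*(2*y + 16) + 2*y^2 + 19*y + 24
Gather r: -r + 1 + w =-r + w + 1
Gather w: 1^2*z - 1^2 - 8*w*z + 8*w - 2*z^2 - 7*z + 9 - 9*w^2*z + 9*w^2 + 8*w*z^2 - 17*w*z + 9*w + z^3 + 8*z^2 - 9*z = w^2*(9 - 9*z) + w*(8*z^2 - 25*z + 17) + z^3 + 6*z^2 - 15*z + 8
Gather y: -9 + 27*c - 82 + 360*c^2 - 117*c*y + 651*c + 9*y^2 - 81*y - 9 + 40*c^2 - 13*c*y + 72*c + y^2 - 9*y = 400*c^2 + 750*c + 10*y^2 + y*(-130*c - 90) - 100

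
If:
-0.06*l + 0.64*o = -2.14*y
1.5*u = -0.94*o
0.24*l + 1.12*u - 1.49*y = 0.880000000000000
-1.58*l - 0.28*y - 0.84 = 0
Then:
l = -0.74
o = -4.01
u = 2.51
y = 1.18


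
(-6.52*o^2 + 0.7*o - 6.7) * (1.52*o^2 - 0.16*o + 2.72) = -9.9104*o^4 + 2.1072*o^3 - 28.0304*o^2 + 2.976*o - 18.224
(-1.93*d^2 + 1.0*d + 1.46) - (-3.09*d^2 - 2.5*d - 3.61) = 1.16*d^2 + 3.5*d + 5.07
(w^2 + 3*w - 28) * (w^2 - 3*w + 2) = w^4 - 35*w^2 + 90*w - 56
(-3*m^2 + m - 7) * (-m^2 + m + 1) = 3*m^4 - 4*m^3 + 5*m^2 - 6*m - 7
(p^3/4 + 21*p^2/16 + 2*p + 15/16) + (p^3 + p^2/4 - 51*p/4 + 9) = 5*p^3/4 + 25*p^2/16 - 43*p/4 + 159/16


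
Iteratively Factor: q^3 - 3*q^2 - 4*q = (q + 1)*(q^2 - 4*q) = (q - 4)*(q + 1)*(q)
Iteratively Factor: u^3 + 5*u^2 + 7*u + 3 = (u + 1)*(u^2 + 4*u + 3) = (u + 1)^2*(u + 3)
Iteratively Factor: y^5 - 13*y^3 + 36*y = (y + 2)*(y^4 - 2*y^3 - 9*y^2 + 18*y) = y*(y + 2)*(y^3 - 2*y^2 - 9*y + 18) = y*(y + 2)*(y + 3)*(y^2 - 5*y + 6) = y*(y - 3)*(y + 2)*(y + 3)*(y - 2)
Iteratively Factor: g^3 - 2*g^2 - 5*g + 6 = (g + 2)*(g^2 - 4*g + 3) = (g - 1)*(g + 2)*(g - 3)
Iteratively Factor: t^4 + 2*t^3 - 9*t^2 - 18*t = (t + 2)*(t^3 - 9*t) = (t - 3)*(t + 2)*(t^2 + 3*t) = (t - 3)*(t + 2)*(t + 3)*(t)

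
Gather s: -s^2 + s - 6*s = -s^2 - 5*s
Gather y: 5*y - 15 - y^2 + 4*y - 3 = -y^2 + 9*y - 18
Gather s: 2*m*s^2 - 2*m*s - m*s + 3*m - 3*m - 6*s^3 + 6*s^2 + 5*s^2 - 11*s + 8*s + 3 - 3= -6*s^3 + s^2*(2*m + 11) + s*(-3*m - 3)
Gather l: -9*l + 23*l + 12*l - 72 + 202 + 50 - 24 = 26*l + 156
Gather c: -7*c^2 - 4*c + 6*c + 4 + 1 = -7*c^2 + 2*c + 5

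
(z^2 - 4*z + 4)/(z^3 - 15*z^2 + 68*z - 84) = (z - 2)/(z^2 - 13*z + 42)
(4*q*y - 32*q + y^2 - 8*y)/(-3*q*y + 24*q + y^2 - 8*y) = (4*q + y)/(-3*q + y)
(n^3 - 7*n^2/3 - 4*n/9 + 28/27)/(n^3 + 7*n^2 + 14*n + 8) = (27*n^3 - 63*n^2 - 12*n + 28)/(27*(n^3 + 7*n^2 + 14*n + 8))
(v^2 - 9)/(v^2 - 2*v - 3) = (v + 3)/(v + 1)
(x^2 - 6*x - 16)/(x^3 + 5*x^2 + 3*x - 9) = (x^2 - 6*x - 16)/(x^3 + 5*x^2 + 3*x - 9)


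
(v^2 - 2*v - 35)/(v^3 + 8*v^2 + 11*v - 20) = (v - 7)/(v^2 + 3*v - 4)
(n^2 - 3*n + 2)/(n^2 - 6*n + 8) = (n - 1)/(n - 4)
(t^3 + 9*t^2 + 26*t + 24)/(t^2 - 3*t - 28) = (t^2 + 5*t + 6)/(t - 7)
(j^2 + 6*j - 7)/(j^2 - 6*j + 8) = (j^2 + 6*j - 7)/(j^2 - 6*j + 8)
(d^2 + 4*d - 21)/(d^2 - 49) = (d - 3)/(d - 7)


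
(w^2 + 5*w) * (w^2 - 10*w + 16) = w^4 - 5*w^3 - 34*w^2 + 80*w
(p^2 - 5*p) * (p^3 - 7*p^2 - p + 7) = p^5 - 12*p^4 + 34*p^3 + 12*p^2 - 35*p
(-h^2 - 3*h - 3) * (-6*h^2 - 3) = 6*h^4 + 18*h^3 + 21*h^2 + 9*h + 9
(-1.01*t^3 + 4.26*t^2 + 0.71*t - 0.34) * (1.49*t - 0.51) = -1.5049*t^4 + 6.8625*t^3 - 1.1147*t^2 - 0.8687*t + 0.1734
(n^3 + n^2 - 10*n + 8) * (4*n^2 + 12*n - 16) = 4*n^5 + 16*n^4 - 44*n^3 - 104*n^2 + 256*n - 128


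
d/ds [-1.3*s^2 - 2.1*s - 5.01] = -2.6*s - 2.1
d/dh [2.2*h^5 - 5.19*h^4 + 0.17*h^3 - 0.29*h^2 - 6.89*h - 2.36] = 11.0*h^4 - 20.76*h^3 + 0.51*h^2 - 0.58*h - 6.89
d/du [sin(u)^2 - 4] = sin(2*u)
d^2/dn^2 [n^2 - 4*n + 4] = 2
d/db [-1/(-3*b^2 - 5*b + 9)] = (-6*b - 5)/(3*b^2 + 5*b - 9)^2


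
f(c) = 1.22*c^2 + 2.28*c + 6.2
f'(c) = 2.44*c + 2.28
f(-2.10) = 6.79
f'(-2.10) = -2.84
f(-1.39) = 5.39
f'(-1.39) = -1.11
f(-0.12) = 5.94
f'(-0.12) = 1.99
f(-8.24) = 70.25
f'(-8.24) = -17.83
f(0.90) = 9.24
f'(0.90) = 4.48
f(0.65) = 8.20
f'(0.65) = 3.87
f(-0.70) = 5.20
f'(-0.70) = 0.57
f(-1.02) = 5.14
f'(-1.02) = -0.21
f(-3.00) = 10.34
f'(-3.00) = -5.04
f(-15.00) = 246.50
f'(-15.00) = -34.32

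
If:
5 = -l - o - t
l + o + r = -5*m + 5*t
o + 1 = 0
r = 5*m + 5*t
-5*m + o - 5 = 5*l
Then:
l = -13/9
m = 11/45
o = -1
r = -104/9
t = -23/9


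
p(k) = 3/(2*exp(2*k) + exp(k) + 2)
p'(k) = 3*(-4*exp(2*k) - exp(k))/(2*exp(2*k) + exp(k) + 2)^2 = (-12*exp(k) - 3)*exp(k)/(2*exp(2*k) + exp(k) + 2)^2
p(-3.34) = 1.47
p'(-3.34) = -0.03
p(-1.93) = 1.37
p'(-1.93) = -0.14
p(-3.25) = 1.47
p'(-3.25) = -0.03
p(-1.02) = 1.14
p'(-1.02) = -0.38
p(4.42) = 0.00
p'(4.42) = -0.00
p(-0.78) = 1.04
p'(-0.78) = -0.47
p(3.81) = 0.00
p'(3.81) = -0.00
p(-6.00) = 1.50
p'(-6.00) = -0.00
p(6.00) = 0.00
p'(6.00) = 0.00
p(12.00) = 0.00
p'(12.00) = 0.00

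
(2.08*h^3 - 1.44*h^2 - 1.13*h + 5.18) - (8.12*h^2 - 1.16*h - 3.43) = 2.08*h^3 - 9.56*h^2 + 0.03*h + 8.61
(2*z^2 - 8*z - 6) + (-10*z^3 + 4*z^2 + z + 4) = -10*z^3 + 6*z^2 - 7*z - 2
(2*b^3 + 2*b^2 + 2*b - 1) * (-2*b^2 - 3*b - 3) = -4*b^5 - 10*b^4 - 16*b^3 - 10*b^2 - 3*b + 3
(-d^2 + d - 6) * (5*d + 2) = -5*d^3 + 3*d^2 - 28*d - 12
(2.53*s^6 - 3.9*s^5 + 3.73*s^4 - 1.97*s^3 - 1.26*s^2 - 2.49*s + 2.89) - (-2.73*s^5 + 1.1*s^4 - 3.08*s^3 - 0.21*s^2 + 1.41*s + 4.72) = 2.53*s^6 - 1.17*s^5 + 2.63*s^4 + 1.11*s^3 - 1.05*s^2 - 3.9*s - 1.83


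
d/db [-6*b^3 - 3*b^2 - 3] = 6*b*(-3*b - 1)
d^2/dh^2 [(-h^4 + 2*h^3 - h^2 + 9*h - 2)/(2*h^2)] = (-h^4 + 9*h - 6)/h^4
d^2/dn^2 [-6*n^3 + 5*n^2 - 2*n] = 10 - 36*n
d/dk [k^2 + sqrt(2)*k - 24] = 2*k + sqrt(2)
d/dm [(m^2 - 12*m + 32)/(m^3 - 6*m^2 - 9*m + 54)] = (-m^4 + 24*m^3 - 177*m^2 + 492*m - 360)/(m^6 - 12*m^5 + 18*m^4 + 216*m^3 - 567*m^2 - 972*m + 2916)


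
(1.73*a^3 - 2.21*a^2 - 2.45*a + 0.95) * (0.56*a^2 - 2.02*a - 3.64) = 0.9688*a^5 - 4.7322*a^4 - 3.205*a^3 + 13.5254*a^2 + 6.999*a - 3.458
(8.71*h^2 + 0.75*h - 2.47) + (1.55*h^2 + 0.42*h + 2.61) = 10.26*h^2 + 1.17*h + 0.14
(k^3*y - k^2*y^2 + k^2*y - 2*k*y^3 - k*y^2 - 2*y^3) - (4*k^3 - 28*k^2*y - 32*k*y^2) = k^3*y - 4*k^3 - k^2*y^2 + 29*k^2*y - 2*k*y^3 + 31*k*y^2 - 2*y^3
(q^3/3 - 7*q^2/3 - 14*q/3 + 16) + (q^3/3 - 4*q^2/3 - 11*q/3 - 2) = 2*q^3/3 - 11*q^2/3 - 25*q/3 + 14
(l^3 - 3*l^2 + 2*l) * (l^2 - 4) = l^5 - 3*l^4 - 2*l^3 + 12*l^2 - 8*l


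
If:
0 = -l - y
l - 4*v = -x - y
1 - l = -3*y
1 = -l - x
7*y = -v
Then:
No Solution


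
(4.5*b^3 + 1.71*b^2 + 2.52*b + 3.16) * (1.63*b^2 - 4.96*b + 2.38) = 7.335*b^5 - 19.5327*b^4 + 6.336*b^3 - 3.2786*b^2 - 9.676*b + 7.5208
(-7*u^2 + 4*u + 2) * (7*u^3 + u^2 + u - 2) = -49*u^5 + 21*u^4 + 11*u^3 + 20*u^2 - 6*u - 4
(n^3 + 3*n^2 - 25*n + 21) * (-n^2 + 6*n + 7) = -n^5 + 3*n^4 + 50*n^3 - 150*n^2 - 49*n + 147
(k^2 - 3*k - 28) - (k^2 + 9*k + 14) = -12*k - 42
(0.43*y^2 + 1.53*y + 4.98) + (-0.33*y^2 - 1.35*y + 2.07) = 0.1*y^2 + 0.18*y + 7.05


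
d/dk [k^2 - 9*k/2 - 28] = 2*k - 9/2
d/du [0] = 0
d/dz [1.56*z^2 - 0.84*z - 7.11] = 3.12*z - 0.84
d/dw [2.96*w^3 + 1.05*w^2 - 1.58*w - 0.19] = 8.88*w^2 + 2.1*w - 1.58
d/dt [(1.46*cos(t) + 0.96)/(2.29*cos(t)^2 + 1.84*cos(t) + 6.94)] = (3.3434*cos(t)^2 + 4.3968*cos(t) - 8.366)*sin(t)/(5.2441*cos(t)^4 + 8.4272*cos(t)^3 + 35.1708*cos(t)^2 + 25.5392*cos(t) + 48.1636)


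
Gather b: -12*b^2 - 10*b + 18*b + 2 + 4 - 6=-12*b^2 + 8*b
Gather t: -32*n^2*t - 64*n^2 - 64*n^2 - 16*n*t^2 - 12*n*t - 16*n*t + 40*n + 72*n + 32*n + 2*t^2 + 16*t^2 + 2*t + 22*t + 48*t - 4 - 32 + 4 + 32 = -128*n^2 + 144*n + t^2*(18 - 16*n) + t*(-32*n^2 - 28*n + 72)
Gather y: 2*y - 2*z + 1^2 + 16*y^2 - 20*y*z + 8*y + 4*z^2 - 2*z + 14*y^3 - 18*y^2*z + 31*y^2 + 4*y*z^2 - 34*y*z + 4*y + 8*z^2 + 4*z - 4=14*y^3 + y^2*(47 - 18*z) + y*(4*z^2 - 54*z + 14) + 12*z^2 - 3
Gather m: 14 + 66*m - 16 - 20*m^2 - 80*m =-20*m^2 - 14*m - 2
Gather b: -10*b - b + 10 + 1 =11 - 11*b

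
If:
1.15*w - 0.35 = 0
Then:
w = 0.30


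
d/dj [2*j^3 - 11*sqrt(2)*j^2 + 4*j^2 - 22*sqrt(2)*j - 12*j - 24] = 6*j^2 - 22*sqrt(2)*j + 8*j - 22*sqrt(2) - 12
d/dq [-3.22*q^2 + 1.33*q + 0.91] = 1.33 - 6.44*q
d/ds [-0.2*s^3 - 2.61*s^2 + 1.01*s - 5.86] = -0.6*s^2 - 5.22*s + 1.01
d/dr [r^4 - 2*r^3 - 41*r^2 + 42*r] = 4*r^3 - 6*r^2 - 82*r + 42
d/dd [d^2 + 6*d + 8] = 2*d + 6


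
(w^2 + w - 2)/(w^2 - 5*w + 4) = (w + 2)/(w - 4)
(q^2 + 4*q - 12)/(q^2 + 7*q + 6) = (q - 2)/(q + 1)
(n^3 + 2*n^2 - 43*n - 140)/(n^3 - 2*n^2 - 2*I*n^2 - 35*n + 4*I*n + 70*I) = (n + 4)/(n - 2*I)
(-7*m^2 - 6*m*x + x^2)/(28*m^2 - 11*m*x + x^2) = (m + x)/(-4*m + x)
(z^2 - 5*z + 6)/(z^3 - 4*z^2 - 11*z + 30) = (z - 3)/(z^2 - 2*z - 15)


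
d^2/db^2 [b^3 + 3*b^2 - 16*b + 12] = 6*b + 6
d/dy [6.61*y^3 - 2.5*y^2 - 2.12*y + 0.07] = 19.83*y^2 - 5.0*y - 2.12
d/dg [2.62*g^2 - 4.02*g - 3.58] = 5.24*g - 4.02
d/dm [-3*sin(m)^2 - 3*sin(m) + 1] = -3*sin(2*m) - 3*cos(m)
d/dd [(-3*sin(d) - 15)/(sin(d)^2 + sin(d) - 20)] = 3*cos(d)/(sin(d) - 4)^2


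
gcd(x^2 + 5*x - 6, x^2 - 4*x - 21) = 1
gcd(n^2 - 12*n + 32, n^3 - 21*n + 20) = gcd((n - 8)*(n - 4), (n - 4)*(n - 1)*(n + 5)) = n - 4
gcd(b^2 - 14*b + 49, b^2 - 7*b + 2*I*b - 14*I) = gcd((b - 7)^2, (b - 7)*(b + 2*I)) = b - 7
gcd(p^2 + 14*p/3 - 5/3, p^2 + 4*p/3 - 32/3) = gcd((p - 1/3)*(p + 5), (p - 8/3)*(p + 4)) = 1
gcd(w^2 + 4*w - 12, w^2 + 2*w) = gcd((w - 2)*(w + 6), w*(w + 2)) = 1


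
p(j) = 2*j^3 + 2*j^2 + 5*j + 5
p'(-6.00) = 197.00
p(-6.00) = -385.00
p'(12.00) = 917.00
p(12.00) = 3809.00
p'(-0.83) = 5.81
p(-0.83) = 1.08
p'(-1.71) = 15.70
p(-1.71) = -7.70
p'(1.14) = 17.36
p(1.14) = 16.26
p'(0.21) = 6.10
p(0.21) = 6.16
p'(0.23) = 6.24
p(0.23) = 6.28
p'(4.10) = 122.26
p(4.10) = 196.96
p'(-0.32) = 4.33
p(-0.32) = 3.54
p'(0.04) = 5.17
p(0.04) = 5.20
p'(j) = 6*j^2 + 4*j + 5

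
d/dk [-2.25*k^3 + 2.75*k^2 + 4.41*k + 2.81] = -6.75*k^2 + 5.5*k + 4.41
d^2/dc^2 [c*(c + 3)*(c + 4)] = 6*c + 14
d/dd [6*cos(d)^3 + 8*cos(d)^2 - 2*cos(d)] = 2*(-9*cos(d)^2 - 8*cos(d) + 1)*sin(d)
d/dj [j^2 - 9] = 2*j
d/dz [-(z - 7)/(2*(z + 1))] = -4/(z^2 + 2*z + 1)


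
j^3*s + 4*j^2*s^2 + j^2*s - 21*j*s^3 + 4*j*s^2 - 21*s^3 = (j - 3*s)*(j + 7*s)*(j*s + s)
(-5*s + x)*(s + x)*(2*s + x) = -10*s^3 - 13*s^2*x - 2*s*x^2 + x^3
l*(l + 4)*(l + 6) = l^3 + 10*l^2 + 24*l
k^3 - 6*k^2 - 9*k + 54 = (k - 6)*(k - 3)*(k + 3)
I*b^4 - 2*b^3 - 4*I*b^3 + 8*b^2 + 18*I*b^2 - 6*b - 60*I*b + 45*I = (b - 3)*(b - 3*I)*(b + 5*I)*(I*b - I)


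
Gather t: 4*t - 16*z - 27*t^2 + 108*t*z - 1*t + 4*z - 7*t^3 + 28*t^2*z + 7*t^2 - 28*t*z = -7*t^3 + t^2*(28*z - 20) + t*(80*z + 3) - 12*z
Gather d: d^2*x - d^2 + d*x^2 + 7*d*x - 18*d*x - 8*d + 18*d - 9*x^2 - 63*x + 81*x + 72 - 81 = d^2*(x - 1) + d*(x^2 - 11*x + 10) - 9*x^2 + 18*x - 9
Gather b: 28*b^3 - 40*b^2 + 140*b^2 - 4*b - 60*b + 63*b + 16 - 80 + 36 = 28*b^3 + 100*b^2 - b - 28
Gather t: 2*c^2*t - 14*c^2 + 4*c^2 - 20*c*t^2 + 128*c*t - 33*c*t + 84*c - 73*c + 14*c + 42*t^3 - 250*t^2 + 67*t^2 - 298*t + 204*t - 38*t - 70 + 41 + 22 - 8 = -10*c^2 + 25*c + 42*t^3 + t^2*(-20*c - 183) + t*(2*c^2 + 95*c - 132) - 15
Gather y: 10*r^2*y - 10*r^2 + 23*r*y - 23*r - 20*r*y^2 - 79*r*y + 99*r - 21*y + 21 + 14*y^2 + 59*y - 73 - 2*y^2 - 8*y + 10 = -10*r^2 + 76*r + y^2*(12 - 20*r) + y*(10*r^2 - 56*r + 30) - 42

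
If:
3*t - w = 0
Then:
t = w/3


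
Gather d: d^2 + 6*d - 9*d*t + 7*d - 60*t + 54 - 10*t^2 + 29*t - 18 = d^2 + d*(13 - 9*t) - 10*t^2 - 31*t + 36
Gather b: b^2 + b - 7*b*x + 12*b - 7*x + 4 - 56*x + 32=b^2 + b*(13 - 7*x) - 63*x + 36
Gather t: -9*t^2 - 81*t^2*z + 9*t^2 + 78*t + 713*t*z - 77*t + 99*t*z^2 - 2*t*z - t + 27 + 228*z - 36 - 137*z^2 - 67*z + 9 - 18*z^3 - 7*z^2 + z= -81*t^2*z + t*(99*z^2 + 711*z) - 18*z^3 - 144*z^2 + 162*z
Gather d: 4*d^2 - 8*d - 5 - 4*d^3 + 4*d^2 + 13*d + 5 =-4*d^3 + 8*d^2 + 5*d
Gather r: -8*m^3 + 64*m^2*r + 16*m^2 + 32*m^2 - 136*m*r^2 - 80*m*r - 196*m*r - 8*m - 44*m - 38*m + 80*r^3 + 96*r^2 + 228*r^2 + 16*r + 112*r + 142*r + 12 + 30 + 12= -8*m^3 + 48*m^2 - 90*m + 80*r^3 + r^2*(324 - 136*m) + r*(64*m^2 - 276*m + 270) + 54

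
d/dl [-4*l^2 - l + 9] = -8*l - 1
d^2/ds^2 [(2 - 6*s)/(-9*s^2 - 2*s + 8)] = 4*(3*(1 - 27*s)*(9*s^2 + 2*s - 8) + 4*(3*s - 1)*(9*s + 1)^2)/(9*s^2 + 2*s - 8)^3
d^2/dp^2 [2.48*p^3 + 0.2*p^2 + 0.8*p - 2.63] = 14.88*p + 0.4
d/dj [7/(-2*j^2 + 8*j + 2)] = 7*(j - 2)/(-j^2 + 4*j + 1)^2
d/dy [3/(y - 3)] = -3/(y - 3)^2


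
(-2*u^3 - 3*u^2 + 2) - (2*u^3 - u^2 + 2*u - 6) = -4*u^3 - 2*u^2 - 2*u + 8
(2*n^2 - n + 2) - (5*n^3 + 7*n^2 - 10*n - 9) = -5*n^3 - 5*n^2 + 9*n + 11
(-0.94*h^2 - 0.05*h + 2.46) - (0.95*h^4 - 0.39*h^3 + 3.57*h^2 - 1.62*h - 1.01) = -0.95*h^4 + 0.39*h^3 - 4.51*h^2 + 1.57*h + 3.47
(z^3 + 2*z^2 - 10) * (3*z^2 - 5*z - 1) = 3*z^5 + z^4 - 11*z^3 - 32*z^2 + 50*z + 10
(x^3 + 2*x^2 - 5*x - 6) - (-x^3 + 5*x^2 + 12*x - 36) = 2*x^3 - 3*x^2 - 17*x + 30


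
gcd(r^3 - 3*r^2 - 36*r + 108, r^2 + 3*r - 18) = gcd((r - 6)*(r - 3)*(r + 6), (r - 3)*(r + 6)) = r^2 + 3*r - 18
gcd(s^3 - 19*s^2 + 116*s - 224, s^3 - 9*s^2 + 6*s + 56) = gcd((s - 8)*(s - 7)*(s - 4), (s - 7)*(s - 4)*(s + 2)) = s^2 - 11*s + 28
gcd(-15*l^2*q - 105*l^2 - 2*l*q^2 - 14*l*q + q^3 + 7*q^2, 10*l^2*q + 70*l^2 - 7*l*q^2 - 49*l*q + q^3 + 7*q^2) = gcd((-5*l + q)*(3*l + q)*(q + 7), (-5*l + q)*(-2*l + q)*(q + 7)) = -5*l*q - 35*l + q^2 + 7*q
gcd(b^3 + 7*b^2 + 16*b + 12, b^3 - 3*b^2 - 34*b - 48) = b^2 + 5*b + 6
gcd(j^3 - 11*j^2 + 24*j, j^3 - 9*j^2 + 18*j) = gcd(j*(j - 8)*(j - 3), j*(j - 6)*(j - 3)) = j^2 - 3*j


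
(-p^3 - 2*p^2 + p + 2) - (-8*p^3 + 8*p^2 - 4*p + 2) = 7*p^3 - 10*p^2 + 5*p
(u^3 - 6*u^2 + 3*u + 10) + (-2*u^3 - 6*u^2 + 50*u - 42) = -u^3 - 12*u^2 + 53*u - 32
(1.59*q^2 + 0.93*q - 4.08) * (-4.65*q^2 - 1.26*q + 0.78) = -7.3935*q^4 - 6.3279*q^3 + 19.0404*q^2 + 5.8662*q - 3.1824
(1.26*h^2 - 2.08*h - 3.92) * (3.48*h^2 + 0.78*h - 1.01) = 4.3848*h^4 - 6.2556*h^3 - 16.5366*h^2 - 0.9568*h + 3.9592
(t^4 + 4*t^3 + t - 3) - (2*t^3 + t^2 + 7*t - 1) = t^4 + 2*t^3 - t^2 - 6*t - 2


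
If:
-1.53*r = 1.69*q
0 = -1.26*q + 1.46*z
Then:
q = 1.15873015873016*z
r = -1.27990455441436*z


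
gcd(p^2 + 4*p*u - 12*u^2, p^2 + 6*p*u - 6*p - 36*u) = p + 6*u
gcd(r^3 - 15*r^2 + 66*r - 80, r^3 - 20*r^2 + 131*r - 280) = r^2 - 13*r + 40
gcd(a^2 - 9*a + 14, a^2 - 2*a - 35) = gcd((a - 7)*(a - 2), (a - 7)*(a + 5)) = a - 7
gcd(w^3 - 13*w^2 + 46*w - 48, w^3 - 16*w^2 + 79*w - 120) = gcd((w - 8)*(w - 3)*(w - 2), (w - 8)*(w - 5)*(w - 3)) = w^2 - 11*w + 24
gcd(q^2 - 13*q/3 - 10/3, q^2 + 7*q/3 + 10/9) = q + 2/3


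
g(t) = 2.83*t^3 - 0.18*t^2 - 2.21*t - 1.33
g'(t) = 8.49*t^2 - 0.36*t - 2.21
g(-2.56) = -44.33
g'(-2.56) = 54.35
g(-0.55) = -0.64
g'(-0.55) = 0.56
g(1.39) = 2.85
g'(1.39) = 13.69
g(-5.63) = -499.62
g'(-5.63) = 268.92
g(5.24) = 389.32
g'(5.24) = 229.02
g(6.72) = 834.49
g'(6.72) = 378.77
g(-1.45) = -7.13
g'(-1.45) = 16.16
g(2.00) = 16.17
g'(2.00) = 31.03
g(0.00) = -1.33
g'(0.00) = -2.21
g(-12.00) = -4890.97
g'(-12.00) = 1224.67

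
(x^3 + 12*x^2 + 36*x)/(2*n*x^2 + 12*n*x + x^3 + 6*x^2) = (x + 6)/(2*n + x)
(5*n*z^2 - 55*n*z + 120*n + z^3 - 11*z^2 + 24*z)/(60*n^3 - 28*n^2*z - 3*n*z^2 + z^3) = (z^2 - 11*z + 24)/(12*n^2 - 8*n*z + z^2)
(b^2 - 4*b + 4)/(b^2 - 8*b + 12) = (b - 2)/(b - 6)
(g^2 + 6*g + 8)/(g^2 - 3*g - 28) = (g + 2)/(g - 7)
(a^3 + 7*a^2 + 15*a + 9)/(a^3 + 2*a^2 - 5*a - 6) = (a + 3)/(a - 2)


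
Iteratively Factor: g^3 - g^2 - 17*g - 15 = (g - 5)*(g^2 + 4*g + 3) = (g - 5)*(g + 3)*(g + 1)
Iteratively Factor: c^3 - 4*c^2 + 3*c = (c - 1)*(c^2 - 3*c) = c*(c - 1)*(c - 3)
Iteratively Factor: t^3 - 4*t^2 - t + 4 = (t + 1)*(t^2 - 5*t + 4) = (t - 4)*(t + 1)*(t - 1)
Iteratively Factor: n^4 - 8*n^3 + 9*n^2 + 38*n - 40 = (n + 2)*(n^3 - 10*n^2 + 29*n - 20) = (n - 4)*(n + 2)*(n^2 - 6*n + 5) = (n - 4)*(n - 1)*(n + 2)*(n - 5)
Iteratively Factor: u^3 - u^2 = (u)*(u^2 - u) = u^2*(u - 1)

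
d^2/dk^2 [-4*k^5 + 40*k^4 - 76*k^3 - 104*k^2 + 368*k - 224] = -80*k^3 + 480*k^2 - 456*k - 208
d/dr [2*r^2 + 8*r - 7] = 4*r + 8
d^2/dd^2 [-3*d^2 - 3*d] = -6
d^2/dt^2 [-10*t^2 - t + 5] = -20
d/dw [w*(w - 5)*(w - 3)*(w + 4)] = 4*w^3 - 12*w^2 - 34*w + 60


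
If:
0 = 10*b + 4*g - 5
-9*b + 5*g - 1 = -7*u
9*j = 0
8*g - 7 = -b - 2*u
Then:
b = 7/60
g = 23/24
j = 0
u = -47/120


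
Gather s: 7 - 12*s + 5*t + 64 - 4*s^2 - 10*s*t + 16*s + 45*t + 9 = -4*s^2 + s*(4 - 10*t) + 50*t + 80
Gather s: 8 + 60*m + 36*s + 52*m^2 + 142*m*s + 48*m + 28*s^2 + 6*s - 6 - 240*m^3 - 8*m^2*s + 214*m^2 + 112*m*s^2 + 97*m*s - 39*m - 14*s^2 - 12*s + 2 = -240*m^3 + 266*m^2 + 69*m + s^2*(112*m + 14) + s*(-8*m^2 + 239*m + 30) + 4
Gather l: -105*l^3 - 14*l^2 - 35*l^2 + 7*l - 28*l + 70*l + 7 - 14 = -105*l^3 - 49*l^2 + 49*l - 7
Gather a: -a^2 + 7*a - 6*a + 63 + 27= -a^2 + a + 90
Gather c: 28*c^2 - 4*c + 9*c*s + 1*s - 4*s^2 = 28*c^2 + c*(9*s - 4) - 4*s^2 + s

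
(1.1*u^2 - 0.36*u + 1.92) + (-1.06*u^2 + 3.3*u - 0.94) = 0.04*u^2 + 2.94*u + 0.98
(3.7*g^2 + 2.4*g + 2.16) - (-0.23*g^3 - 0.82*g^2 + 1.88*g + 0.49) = 0.23*g^3 + 4.52*g^2 + 0.52*g + 1.67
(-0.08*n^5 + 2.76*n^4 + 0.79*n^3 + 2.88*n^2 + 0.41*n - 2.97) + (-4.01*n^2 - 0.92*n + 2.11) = -0.08*n^5 + 2.76*n^4 + 0.79*n^3 - 1.13*n^2 - 0.51*n - 0.86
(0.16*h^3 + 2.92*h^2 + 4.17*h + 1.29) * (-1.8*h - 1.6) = -0.288*h^4 - 5.512*h^3 - 12.178*h^2 - 8.994*h - 2.064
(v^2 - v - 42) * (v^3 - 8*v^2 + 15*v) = v^5 - 9*v^4 - 19*v^3 + 321*v^2 - 630*v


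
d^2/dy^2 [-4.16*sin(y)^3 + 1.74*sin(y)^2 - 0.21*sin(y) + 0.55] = 37.44*sin(y)^3 - 6.96*sin(y)^2 - 24.75*sin(y) + 3.48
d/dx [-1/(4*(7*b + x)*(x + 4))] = (7*b + 2*x + 4)/(4*(7*b + x)^2*(x + 4)^2)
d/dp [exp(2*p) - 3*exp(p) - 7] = (2*exp(p) - 3)*exp(p)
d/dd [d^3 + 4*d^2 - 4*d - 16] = 3*d^2 + 8*d - 4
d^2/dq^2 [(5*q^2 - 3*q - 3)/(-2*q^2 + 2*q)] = (-2*q^3 + 9*q^2 - 9*q + 3)/(q^3*(q^3 - 3*q^2 + 3*q - 1))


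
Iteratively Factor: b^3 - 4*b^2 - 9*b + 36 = (b - 4)*(b^2 - 9) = (b - 4)*(b + 3)*(b - 3)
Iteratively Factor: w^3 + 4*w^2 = (w)*(w^2 + 4*w) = w*(w + 4)*(w)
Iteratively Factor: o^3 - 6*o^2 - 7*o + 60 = (o - 5)*(o^2 - o - 12) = (o - 5)*(o - 4)*(o + 3)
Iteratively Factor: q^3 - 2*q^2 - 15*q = (q + 3)*(q^2 - 5*q) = (q - 5)*(q + 3)*(q)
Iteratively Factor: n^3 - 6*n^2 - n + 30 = (n - 5)*(n^2 - n - 6) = (n - 5)*(n + 2)*(n - 3)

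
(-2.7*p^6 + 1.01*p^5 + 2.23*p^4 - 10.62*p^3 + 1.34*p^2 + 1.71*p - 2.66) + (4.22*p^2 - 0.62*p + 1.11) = -2.7*p^6 + 1.01*p^5 + 2.23*p^4 - 10.62*p^3 + 5.56*p^2 + 1.09*p - 1.55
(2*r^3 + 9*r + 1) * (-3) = -6*r^3 - 27*r - 3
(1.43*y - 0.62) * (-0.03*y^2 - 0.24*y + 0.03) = -0.0429*y^3 - 0.3246*y^2 + 0.1917*y - 0.0186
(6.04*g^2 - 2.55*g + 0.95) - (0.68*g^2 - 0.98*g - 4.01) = 5.36*g^2 - 1.57*g + 4.96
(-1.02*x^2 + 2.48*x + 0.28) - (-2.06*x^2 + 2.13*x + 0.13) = 1.04*x^2 + 0.35*x + 0.15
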